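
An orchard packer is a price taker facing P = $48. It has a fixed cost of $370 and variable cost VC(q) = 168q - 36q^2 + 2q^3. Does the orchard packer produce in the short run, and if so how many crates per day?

Variable cost is VC = 168q - 36q^2 + 2q^3, so AVC = VC/q = 168 - 36q + 2q^2 and MC = dTC/dq = 168 - 72q + 6q^2.
AVC is minimized where dAVC/dq = -36 + 4q = 0, at q = 9; min AVC = 168 - 36·9 + 2·9^2 = $6.
P = $48 exceeds min AVC = $6, so the firm stays open.
P = MC gives 120 - 72q + 6q^2 = 0, with roots 2 and 10. Take the larger (rising MC): q* = 10.
Check: AVC at q = 10 is $8 ≤ P, so revenue covers variable cost.
Profit = P·q − TC = 48·10 − 450 = $30.

Produce at q = 10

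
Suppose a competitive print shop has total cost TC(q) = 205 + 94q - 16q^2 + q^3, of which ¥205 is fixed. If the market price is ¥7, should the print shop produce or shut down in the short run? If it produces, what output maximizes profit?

Shut down

From TC, MC = TC'(q) = 94 - 32q + 3q^2 and AVC = VC/q = 94 - 16q + q^2.
The AVC parabola has its vertex at q = 16/2 = 8, where AVC = 94 - 16·8 + 8^2 = ¥30.
With P < min AVC (¥7 < ¥30), every unit sold adds to the loss.
Shutting down limits the loss to fixed cost, ¥205.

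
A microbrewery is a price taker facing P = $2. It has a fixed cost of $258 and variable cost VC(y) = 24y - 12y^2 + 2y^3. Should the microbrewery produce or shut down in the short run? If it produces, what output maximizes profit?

Shut down

Variable cost is VC = 24y - 12y^2 + 2y^3, so AVC = VC/y = 24 - 12y + 2y^2 and MC = dTC/dy = 24 - 24y + 6y^2.
AVC is minimized where dAVC/dy = -12 + 4y = 0, at y = 3; min AVC = 24 - 12·3 + 2·3^2 = $6.
With P < min AVC ($2 < $6), every unit sold adds to the loss.
Shutting down limits the loss to fixed cost, $258.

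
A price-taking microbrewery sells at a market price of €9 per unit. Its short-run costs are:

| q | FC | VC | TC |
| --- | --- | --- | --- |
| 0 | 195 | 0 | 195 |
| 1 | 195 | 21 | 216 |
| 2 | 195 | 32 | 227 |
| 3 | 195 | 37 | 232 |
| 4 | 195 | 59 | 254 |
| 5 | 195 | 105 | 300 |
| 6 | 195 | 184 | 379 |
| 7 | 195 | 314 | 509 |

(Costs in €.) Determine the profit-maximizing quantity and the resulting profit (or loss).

Tabulate TR − TC: q=0: -195; q=1: -207; q=2: -209; q=3: -205; q=4: -218; q=5: -255; q=6: -325; q=7: -446.
Profit is highest at q = 0. Equivalently, the lowest AVC in the table is 37/3 ≈ €12.33 at q = 3, and P = €9 falls below it — price never covers variable cost, so the firm shuts down and loses only its fixed cost.

q = 0 (shut down); profit = -€195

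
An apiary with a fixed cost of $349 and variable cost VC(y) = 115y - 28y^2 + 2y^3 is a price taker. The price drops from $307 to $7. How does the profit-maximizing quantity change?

Output falls from 12 to 0 (the firm shuts down)

MC = 115 - 56y + 6y^2; the shutdown threshold is min AVC = $17 (at y = 7).
At P = $307 ≥ min AVC, set P = MC on the rising branch: y = 12.
At P = $7 < min AVC = $17, price no longer covers variable cost at any output, so the firm shuts down: y = 0.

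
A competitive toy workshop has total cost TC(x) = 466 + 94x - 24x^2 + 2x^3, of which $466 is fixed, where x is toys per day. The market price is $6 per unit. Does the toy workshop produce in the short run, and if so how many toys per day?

From TC, MC = TC'(x) = 94 - 48x + 6x^2 and AVC = VC/x = 94 - 24x + 2x^2.
AVC is minimized where dAVC/dx = -24 + 4x = 0, at x = 6; min AVC = 94 - 24·6 + 2·6^2 = $22.
With P < min AVC ($6 < $22), every unit sold adds to the loss.
Best response: produce nothing and absorb the $466 fixed cost.

Shut down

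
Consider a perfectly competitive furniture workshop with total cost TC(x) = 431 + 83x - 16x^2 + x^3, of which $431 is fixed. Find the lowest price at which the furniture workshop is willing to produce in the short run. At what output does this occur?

$19 per unit, at x = 8

The firm shuts down when price falls below the minimum of average variable cost. AVC = VC/x = 83 - 16x + x^2.
dAVC/dx = -16 + 2x = 0 gives x = 8. min AVC = 83 - 16·8 + 8^2 = 19.
For P < $19 the firm produces nothing.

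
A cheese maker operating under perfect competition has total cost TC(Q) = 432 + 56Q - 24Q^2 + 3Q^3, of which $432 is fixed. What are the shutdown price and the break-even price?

Shutdown price = $8; break-even price = $92

AVC = 56 - 24Q + 3Q^2; minimized at Q = 4, giving min AVC = $8. That is the shutdown price.
ATC = 432/Q + 56 - 24Q + 3Q^2. Setting dATC/dQ = −432/Q^2 − 24 + 6Q = 0 gives Q = 6 (since 6·6^3 − 24·6^2 = 432).
min ATC = 432/6 + 56 − 24·6 + 3·6^2 = $92. That is the break-even price.
For $8 ≤ P < $92 the firm produces at a loss; below $8 it shuts down.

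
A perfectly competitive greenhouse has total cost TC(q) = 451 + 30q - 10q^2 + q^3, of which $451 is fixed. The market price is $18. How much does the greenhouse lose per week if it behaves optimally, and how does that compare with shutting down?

Profit = -$379 at q = 6

AVC = 30 - 10q + q^2; min AVC = $5 at q = 5. Since P = $18 ≥ min AVC, the firm produces.
MC = 30 - 20q + 3q^2. Setting P = MC and taking the root on the rising branch gives q* = 6.
TR = 18·6 = 108. TC = 451 + 36 = 487. Profit = 108 − 487 = -$379.
That loss of $379 beats the $451 the firm would lose by shutting down; producing recovers $72 of fixed cost.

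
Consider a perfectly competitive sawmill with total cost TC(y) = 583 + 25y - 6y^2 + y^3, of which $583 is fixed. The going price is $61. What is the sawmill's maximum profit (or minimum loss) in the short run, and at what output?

AVC = 25 - 6y + y^2 has its minimum $16 at y = 3; price $61 clears that bar, so the firm operates.
With MC = 25 - 12y + 3y^2, P = MC on the upward-sloping part at y* = 6.
TR = 61·6 = 366. TC = 583 + 150 = 733. Profit = 366 − 733 = -$367.
By producing, the firm covers all variable cost plus $216 of fixed cost; shutting down would lose the full $583.

Profit = -$367 at y = 6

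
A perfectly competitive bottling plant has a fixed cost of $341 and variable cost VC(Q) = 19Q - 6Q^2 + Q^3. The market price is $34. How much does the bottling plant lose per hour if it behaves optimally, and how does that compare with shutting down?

AVC = 19 - 6Q + Q^2; min AVC = $10 at Q = 3. Since P = $34 ≥ min AVC, the firm produces.
MC = 19 - 12Q + 3Q^2. Setting P = MC and taking the root on the rising branch gives Q* = 5.
TR = 34·5 = 170. TC = 341 + 70 = 411. Profit = 170 − 411 = -$241.
That loss of $241 beats the $341 the firm would lose by shutting down; producing recovers $100 of fixed cost.

Profit = -$241 at Q = 5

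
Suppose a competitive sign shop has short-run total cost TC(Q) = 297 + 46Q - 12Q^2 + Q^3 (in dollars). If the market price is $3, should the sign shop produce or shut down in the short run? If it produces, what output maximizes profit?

From TC, MC = TC'(Q) = 46 - 24Q + 3Q^2 and AVC = VC/Q = 46 - 12Q + Q^2.
AVC is minimized where dAVC/dQ = -12 + 2Q = 0, at Q = 6; min AVC = 46 - 12·6 + 6^2 = $10.
Since P = $3 < min AVC = $10, price fails to cover variable cost at any output.
Best response: produce nothing and absorb the $297 fixed cost.

Shut down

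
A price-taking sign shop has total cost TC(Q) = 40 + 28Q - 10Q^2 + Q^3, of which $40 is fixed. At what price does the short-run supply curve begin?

The shutdown price is the minimum of AVC. VC = 28Q - 10Q^2 + Q^3, so AVC = 28 - 10Q + Q^2.
At the minimum of AVC, MC = AVC. MC = 28 - 20Q + 3Q^2; setting MC = AVC gives 2Q^2 - 10Q = 0, so Q = 5. min AVC = 3.
The firm shuts down for any P below $3.

$3 per unit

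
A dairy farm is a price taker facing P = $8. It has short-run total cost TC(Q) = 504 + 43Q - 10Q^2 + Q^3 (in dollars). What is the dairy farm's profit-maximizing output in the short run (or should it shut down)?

From TC, MC = TC'(Q) = 43 - 20Q + 3Q^2 and AVC = VC/Q = 43 - 10Q + Q^2.
AVC is minimized where dAVC/dQ = -10 + 2Q = 0, at Q = 5; min AVC = 43 - 10·5 + 5^2 = $18.
Since P = $8 < min AVC = $18, price fails to cover variable cost at any output.
Best response: produce nothing and absorb the $504 fixed cost.

Shut down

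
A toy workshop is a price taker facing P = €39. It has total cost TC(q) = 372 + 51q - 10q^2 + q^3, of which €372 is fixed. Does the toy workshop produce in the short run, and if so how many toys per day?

Variable cost is VC = 51q - 10q^2 + q^3, so AVC = VC/q = 51 - 10q + q^2 and MC = dTC/dq = 51 - 20q + 3q^2.
AVC is minimized where dAVC/dq = -10 + 2q = 0, at q = 5; min AVC = 51 - 10·5 + 5^2 = €26.
P = €39 exceeds min AVC = €26, so the firm stays open.
P = MC gives 12 - 20q + 3q^2 = 0, with roots 2/3 and 6. Take the larger (rising MC): q* = 6.
Check: AVC at q = 6 is €27 ≤ P, so revenue covers variable cost.
Profit = P·q − TC = 39·6 − 534 = -€300, a loss, but smaller than the €372 fixed cost the firm would lose by shutting down.

Produce at q = 6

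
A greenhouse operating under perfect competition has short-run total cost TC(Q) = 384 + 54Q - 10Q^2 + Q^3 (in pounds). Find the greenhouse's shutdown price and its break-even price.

Shutdown price = £29; break-even price = £86

AVC = 54 - 10Q + Q^2; minimized at Q = 5, giving min AVC = £29. That is the shutdown price.
ATC = 384/Q + 54 - 10Q + Q^2. Setting dATC/dQ = −384/Q^2 − 10 + 2Q = 0 gives Q = 8 (since 2·8^3 − 10·8^2 = 384).
min ATC = 384/8 + 54 − 10·8 + 8^2 = £86. That is the break-even price.
For £29 ≤ P < £86 the firm produces at a loss; below £29 it shuts down.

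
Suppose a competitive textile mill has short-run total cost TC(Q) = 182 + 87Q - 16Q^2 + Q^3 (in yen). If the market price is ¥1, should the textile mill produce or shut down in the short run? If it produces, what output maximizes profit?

Strip out fixed cost: VC = 87Q - 16Q^2 + Q^3. Then AVC = 87 - 16Q + Q^2 and MC = 87 - 32Q + 3Q^2.
The AVC parabola has its vertex at Q = 16/2 = 8, where AVC = 87 - 16·8 + 8^2 = ¥23.
Since P = ¥1 < min AVC = ¥23, price fails to cover variable cost at any output.
Shutting down limits the loss to fixed cost, ¥182.

Shut down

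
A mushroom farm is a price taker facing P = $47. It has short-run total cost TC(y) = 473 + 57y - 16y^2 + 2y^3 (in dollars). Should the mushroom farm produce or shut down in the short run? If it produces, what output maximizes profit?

Variable cost is VC = 57y - 16y^2 + 2y^3, so AVC = VC/y = 57 - 16y + 2y^2 and MC = dTC/dy = 57 - 32y + 6y^2.
AVC hits its minimum where MC = AVC, at y = 4, giving min AVC = 57 - 16·4 + 2·4^2 = $25.
Because $47 ≥ $25, revenue can cover variable cost; the firm operates.
P = MC gives 10 - 32y + 6y^2 = 0, with roots 1/3 and 5. Take the larger (rising MC): y* = 5.
Check: AVC at y = 5 is $27 ≤ P, so revenue covers variable cost.
Profit = P·y − TC = 47·5 − 608 = -$373, a loss, but smaller than the $473 fixed cost the firm would lose by shutting down.

Produce at y = 5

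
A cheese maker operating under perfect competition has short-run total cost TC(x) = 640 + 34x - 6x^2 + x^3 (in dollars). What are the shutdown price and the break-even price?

Shutdown price = $25; break-even price = $130

AVC = 34 - 6x + x^2; minimized at x = 3, giving min AVC = $25. That is the shutdown price.
ATC = 640/x + 34 - 6x + x^2. Setting dATC/dx = −640/x^2 − 6 + 2x = 0 gives x = 8 (since 2·8^3 − 6·8^2 = 640).
min ATC = 640/8 + 34 − 6·8 + 8^2 = $130. That is the break-even price.
Between these two prices the firm operates at a loss; above $130 it earns a profit.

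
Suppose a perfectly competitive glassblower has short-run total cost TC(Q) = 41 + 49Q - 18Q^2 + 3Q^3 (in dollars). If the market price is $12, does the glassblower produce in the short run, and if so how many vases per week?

Shut down

From TC, MC = TC'(Q) = 49 - 36Q + 9Q^2 and AVC = VC/Q = 49 - 18Q + 3Q^2.
AVC hits its minimum where MC = AVC, at Q = 3, giving min AVC = 49 - 18·3 + 3·3^2 = $22.
Since P = $12 < min AVC = $22, price fails to cover variable cost at any output.
Shutting down limits the loss to fixed cost, $41.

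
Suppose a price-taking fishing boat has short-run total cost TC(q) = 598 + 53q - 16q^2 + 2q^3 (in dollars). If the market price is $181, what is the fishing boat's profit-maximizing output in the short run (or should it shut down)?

From TC, MC = TC'(q) = 53 - 32q + 6q^2 and AVC = VC/q = 53 - 16q + 2q^2.
AVC hits its minimum where MC = AVC, at q = 4, giving min AVC = 53 - 16·4 + 2·4^2 = $21.
Since P = $181 ≥ min AVC = $21, price covers variable cost and the firm should produce.
Set P = MC: 181 = 53 - 32q + 6q^2 → -128 - 32q + 6q^2 = 0. The roots are q = -8/3 and q = 8; the profit-maximizing output is on the rising part of MC, so q* = 8.
Check: AVC at q = 8 is $53 ≤ P, so revenue covers variable cost.
Profit = P·q − TC = 181·8 − 1022 = $426.

Produce at q = 8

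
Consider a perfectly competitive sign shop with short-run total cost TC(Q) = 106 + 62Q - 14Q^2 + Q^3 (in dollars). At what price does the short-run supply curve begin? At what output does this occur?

$13 per unit, at Q = 7

The shutdown price is the minimum of AVC. VC = 62Q - 14Q^2 + Q^3, so AVC = 62 - 14Q + Q^2.
At the minimum of AVC, MC = AVC. MC = 62 - 28Q + 3Q^2; setting MC = AVC gives 2Q^2 - 14Q = 0, so Q = 7. min AVC = 13.
The firm shuts down for any P below $13.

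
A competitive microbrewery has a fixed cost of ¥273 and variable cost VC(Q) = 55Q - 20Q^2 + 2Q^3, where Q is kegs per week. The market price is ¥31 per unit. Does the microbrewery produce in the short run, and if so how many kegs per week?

From TC, MC = TC'(Q) = 55 - 40Q + 6Q^2 and AVC = VC/Q = 55 - 20Q + 2Q^2.
The AVC parabola has its vertex at Q = 20/4 = 5, where AVC = 55 - 20·5 + 2·5^2 = ¥5.
Because ¥31 ≥ ¥5, revenue can cover variable cost; the firm operates.
Solving P = MC: 24 - 40Q + 6Q^2 = 0 ⇒ Q = 2/3 or 6. On the upward-sloping branch, Q* = 6.
Check: AVC at Q = 6 is ¥7 ≤ P, so revenue covers variable cost.
Profit = P·Q − TC = 31·6 − 315 = -¥129, a loss, but smaller than the ¥273 fixed cost the firm would lose by shutting down.

Produce at Q = 6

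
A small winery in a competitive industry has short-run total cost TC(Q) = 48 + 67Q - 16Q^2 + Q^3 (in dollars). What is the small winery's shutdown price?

The shutdown price is the minimum of AVC. VC = 67Q - 16Q^2 + Q^3, so AVC = 67 - 16Q + Q^2.
dAVC/dQ = -16 + 2Q = 0 gives Q = 8. min AVC = 67 - 16·8 + 8^2 = 3.
So the shutdown price is $3.

$3 per unit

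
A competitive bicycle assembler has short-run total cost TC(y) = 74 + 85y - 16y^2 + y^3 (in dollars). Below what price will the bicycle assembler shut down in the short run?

$21 per unit

The shutdown price is the minimum of AVC. VC = 85y - 16y^2 + y^3, so AVC = 85 - 16y + y^2.
dAVC/dy = -16 + 2y = 0 gives y = 8. min AVC = 85 - 16·8 + 8^2 = 21.
The firm shuts down for any P below $21.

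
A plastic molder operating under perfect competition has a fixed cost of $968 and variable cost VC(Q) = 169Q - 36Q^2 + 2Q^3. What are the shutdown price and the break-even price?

Shutdown price = min AVC. AVC = 169 - 36Q + 2Q^2, with vertex at Q = 9 and minimum $7.
ATC = 968/Q + 169 - 36Q + 2Q^2. Setting dATC/dQ = −968/Q^2 − 36 + 4Q = 0 gives Q = 11 (since 4·11^3 − 36·11^2 = 968).
min ATC = 968/11 + 169 − 36·11 + 2·11^2 = $103. That is the break-even price.
For $7 ≤ P < $103 the firm produces at a loss; below $7 it shuts down.

Shutdown price = $7; break-even price = $103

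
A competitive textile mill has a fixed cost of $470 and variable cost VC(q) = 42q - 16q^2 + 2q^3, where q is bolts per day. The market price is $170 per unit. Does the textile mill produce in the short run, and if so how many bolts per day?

Produce at q = 8

Variable cost is VC = 42q - 16q^2 + 2q^3, so AVC = VC/q = 42 - 16q + 2q^2 and MC = dTC/dq = 42 - 32q + 6q^2.
AVC is minimized where dAVC/dq = -16 + 4q = 0, at q = 4; min AVC = 42 - 16·4 + 2·4^2 = $10.
P = $170 exceeds min AVC = $10, so the firm stays open.
Set P = MC: 170 = 42 - 32q + 6q^2 → -128 - 32q + 6q^2 = 0. The roots are q = -8/3 and q = 8; the profit-maximizing output is on the rising part of MC, so q* = 8.
Check: AVC at q = 8 is $42 ≤ P, so revenue covers variable cost.
Profit = P·q − TC = 170·8 − 806 = $554.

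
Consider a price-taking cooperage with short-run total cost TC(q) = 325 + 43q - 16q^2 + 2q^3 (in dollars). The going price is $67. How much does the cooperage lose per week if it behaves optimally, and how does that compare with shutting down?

Profit = -$37 at q = 6

AVC = 43 - 16q + 2q^2; min AVC = $11 at q = 4. Since P = $67 ≥ min AVC, the firm produces.
With MC = 43 - 32q + 6q^2, P = MC on the upward-sloping part at q* = 6.
TR = 67·6 = 402. TC = 325 + 114 = 439. Profit = 402 − 439 = -$37.
Shutting down would mean losing the fixed cost of $325, so operating at a loss of $37 is better by $288.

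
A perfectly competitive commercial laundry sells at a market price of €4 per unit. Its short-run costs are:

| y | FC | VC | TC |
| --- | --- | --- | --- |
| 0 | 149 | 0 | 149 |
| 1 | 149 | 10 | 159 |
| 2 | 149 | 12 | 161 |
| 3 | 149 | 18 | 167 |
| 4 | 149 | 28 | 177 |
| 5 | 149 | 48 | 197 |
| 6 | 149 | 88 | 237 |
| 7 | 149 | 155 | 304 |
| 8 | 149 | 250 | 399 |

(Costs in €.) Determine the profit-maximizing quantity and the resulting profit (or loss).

Compute π = P·y − TC at each output: y=0: -149; y=1: -155; y=2: -153; y=3: -155; y=4: -161; y=5: -177; y=6: -213; y=7: -276; y=8: -367.
Profit is highest at y = 0. Equivalently, the lowest AVC in the table is 12/2 ≈ €6 at y = 2, and P = €4 falls below it — price never covers variable cost, so the firm shuts down and loses only its fixed cost.

y = 0 (shut down); profit = -€149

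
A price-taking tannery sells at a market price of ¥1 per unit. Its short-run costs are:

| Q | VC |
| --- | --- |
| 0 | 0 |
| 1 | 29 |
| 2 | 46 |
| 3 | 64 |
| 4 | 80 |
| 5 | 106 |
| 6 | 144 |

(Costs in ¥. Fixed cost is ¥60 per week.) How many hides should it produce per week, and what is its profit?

Q = 0 (shut down); profit = -¥60

Compute π = P·Q − TC at each output: Q=0: -60; Q=1: -88; Q=2: -104; Q=3: -121; Q=4: -136; Q=5: -161; Q=6: -198.
Profit is highest at Q = 0. Equivalently, the lowest AVC in the table is 80/4 ≈ ¥20 at Q = 4, and P = ¥1 falls below it — price never covers variable cost, so the firm shuts down and loses only its fixed cost.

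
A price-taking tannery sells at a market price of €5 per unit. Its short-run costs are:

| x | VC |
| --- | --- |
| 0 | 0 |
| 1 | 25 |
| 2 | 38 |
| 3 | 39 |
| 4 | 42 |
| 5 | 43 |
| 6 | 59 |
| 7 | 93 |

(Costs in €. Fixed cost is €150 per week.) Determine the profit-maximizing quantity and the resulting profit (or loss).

x = 0 (shut down); profit = -€150

Tabulate TR − TC: x=0: -150; x=1: -170; x=2: -178; x=3: -174; x=4: -172; x=5: -168; x=6: -179; x=7: -208.
Profit is highest at x = 0. Equivalently, the lowest AVC in the table is 43/5 ≈ €8.60 at x = 5, and P = €5 falls below it — price never covers variable cost, so the firm shuts down and loses only its fixed cost.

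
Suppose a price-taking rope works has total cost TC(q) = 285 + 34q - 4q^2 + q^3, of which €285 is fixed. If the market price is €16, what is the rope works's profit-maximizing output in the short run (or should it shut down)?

Shut down

Variable cost is VC = 34q - 4q^2 + q^3, so AVC = VC/q = 34 - 4q + q^2 and MC = dTC/dq = 34 - 8q + 3q^2.
AVC hits its minimum where MC = AVC, at q = 2, giving min AVC = 34 - 4·2 + 2^2 = €30.
Since P = €16 < min AVC = €30, price fails to cover variable cost at any output.
Shutting down limits the loss to fixed cost, €285.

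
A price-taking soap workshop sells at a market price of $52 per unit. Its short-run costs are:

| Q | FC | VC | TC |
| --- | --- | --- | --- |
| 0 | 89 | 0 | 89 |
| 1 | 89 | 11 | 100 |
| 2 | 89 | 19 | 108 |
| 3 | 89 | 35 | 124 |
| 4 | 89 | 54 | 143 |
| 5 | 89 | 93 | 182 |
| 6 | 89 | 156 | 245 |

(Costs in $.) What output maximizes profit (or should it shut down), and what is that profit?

Compute π = P·Q − TC at each output: Q=0: -89; Q=1: -48; Q=2: -4; Q=3: 32; Q=4: 65; Q=5: 78; Q=6: 67.
Profit is maximized at Q = 5. AVC there is 93/5 = $18.60 ≤ P, so producing beats shutting down (which would give -$89).

Q = 5; profit = $78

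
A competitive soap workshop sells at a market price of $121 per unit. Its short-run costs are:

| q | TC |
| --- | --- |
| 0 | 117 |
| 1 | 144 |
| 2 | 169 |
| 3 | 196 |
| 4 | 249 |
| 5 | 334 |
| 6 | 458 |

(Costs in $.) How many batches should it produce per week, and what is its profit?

q = 5; profit = $271

Compute π = P·q − TC at each output: q=0: -117; q=1: -23; q=2: 73; q=3: 167; q=4: 235; q=5: 271; q=6: 268.
Profit is maximized at q = 5. AVC there is 217/5 = $43.40 ≤ P, so producing beats shutting down (which would give -$117).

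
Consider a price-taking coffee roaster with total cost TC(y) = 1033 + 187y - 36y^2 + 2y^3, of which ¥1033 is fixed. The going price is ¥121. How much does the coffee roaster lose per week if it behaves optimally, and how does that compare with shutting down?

AVC = 187 - 36y + 2y^2; min AVC = ¥25 at y = 9. Since P = ¥121 ≥ min AVC, the firm produces.
MC = 187 - 72y + 6y^2. Setting P = MC and taking the root on the rising branch gives y* = 11.
TR = 121·11 = 1331. TC = 1033 + 363 = 1396. Profit = 1331 − 1396 = -¥65.
Shutting down would mean losing the fixed cost of ¥1033, so operating at a loss of ¥65 is better by ¥968.

Profit = -¥65 at y = 11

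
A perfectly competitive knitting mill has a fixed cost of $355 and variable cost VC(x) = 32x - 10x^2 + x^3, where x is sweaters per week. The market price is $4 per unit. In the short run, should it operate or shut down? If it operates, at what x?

From TC, MC = TC'(x) = 32 - 20x + 3x^2 and AVC = VC/x = 32 - 10x + x^2.
AVC hits its minimum where MC = AVC, at x = 5, giving min AVC = 32 - 10·5 + 5^2 = $7.
Since P = $4 < min AVC = $7, price fails to cover variable cost at any output.
Best response: produce nothing and absorb the $355 fixed cost.

Shut down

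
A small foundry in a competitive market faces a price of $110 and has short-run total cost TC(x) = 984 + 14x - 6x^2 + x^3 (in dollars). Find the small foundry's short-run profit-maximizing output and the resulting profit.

Profit = -$344 at x = 8

AVC = 14 - 6x + x^2; min AVC = $5 at x = 3. Since P = $110 ≥ min AVC, the firm produces.
With MC = 14 - 12x + 3x^2, P = MC on the upward-sloping part at x* = 8.
TR = 110·8 = 880. TC = 984 + 240 = 1224. Profit = 880 − 1224 = -$344.
That loss of $344 beats the $984 the firm would lose by shutting down; producing recovers $640 of fixed cost.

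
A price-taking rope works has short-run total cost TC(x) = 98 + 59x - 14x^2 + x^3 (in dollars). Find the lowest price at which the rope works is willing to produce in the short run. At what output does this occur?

The firm shuts down when price falls below the minimum of average variable cost. AVC = VC/x = 59 - 14x + x^2.
At the minimum of AVC, MC = AVC. MC = 59 - 28x + 3x^2; setting MC = AVC gives 2x^2 - 14x = 0, so x = 7. min AVC = 10.
For P < $10 the firm produces nothing.

$10 per unit, at x = 7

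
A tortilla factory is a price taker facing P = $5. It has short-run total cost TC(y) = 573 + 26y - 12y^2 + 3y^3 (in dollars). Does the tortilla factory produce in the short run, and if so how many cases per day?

From TC, MC = TC'(y) = 26 - 24y + 9y^2 and AVC = VC/y = 26 - 12y + 3y^2.
AVC is minimized where dAVC/dy = -12 + 6y = 0, at y = 2; min AVC = 26 - 12·2 + 3·2^2 = $14.
With P < min AVC ($5 < $14), every unit sold adds to the loss.
Shutting down limits the loss to fixed cost, $573.

Shut down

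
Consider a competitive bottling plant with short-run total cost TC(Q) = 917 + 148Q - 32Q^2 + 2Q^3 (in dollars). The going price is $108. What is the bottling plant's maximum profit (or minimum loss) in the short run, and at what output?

AVC = 148 - 32Q + 2Q^2; min AVC = $20 at Q = 8. Since P = $108 ≥ min AVC, the firm produces.
MC = 148 - 64Q + 6Q^2. Setting P = MC and taking the root on the rising branch gives Q* = 10.
TR = 108·10 = 1080. TC = 917 + 280 = 1197. Profit = 1080 − 1197 = -$117.
That loss of $117 beats the $917 the firm would lose by shutting down; producing recovers $800 of fixed cost.

Profit = -$117 at Q = 10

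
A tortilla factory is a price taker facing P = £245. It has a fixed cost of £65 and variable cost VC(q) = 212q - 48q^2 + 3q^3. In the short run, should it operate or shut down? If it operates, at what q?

Produce at q = 11

Strip out fixed cost: VC = 212q - 48q^2 + 3q^3. Then AVC = 212 - 48q + 3q^2 and MC = 212 - 96q + 9q^2.
The AVC parabola has its vertex at q = 48/6 = 8, where AVC = 212 - 48·8 + 3·8^2 = £20.
Since P = £245 ≥ min AVC = £20, price covers variable cost and the firm should produce.
P = MC gives -33 - 96q + 9q^2 = 0, with roots -1/3 and 11. Take the larger (rising MC): q* = 11.
Check: AVC at q = 11 is £47 ≤ P, so revenue covers variable cost.
Profit = P·q − TC = 245·11 − 582 = £2113.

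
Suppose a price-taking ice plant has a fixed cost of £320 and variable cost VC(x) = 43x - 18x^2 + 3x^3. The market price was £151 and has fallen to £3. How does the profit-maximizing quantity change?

AVC = 43 - 18x + 3x^2, minimized at x = 3 where min AVC = £16. MC = 43 - 36x + 9x^2.
At P = £151 ≥ min AVC, set P = MC on the rising branch: x = 6.
At P = £3 < min AVC = £16, price no longer covers variable cost at any output, so the firm shuts down: x = 0.

Output falls from 6 to 0 (the firm shuts down)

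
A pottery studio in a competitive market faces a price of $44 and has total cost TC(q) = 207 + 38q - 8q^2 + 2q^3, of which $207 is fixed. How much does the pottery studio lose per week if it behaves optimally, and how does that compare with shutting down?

AVC = 38 - 8q + 2q^2; min AVC = $30 at q = 2. Since P = $44 ≥ min AVC, the firm produces.
MC = 38 - 16q + 6q^2. Setting P = MC and taking the root on the rising branch gives q* = 3.
TR = 44·3 = 132. TC = 207 + 96 = 303. Profit = 132 − 303 = -$171.
Shutting down would mean losing the fixed cost of $207, so operating at a loss of $171 is better by $36.

Profit = -$171 at q = 3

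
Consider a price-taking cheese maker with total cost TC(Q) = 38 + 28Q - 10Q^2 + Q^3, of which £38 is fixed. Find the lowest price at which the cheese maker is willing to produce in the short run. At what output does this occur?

The firm shuts down when price falls below the minimum of average variable cost. AVC = VC/Q = 28 - 10Q + Q^2.
At the minimum of AVC, MC = AVC. MC = 28 - 20Q + 3Q^2; setting MC = AVC gives 2Q^2 - 10Q = 0, so Q = 5. min AVC = 3.
The firm shuts down for any P below £3.

£3 per unit, at Q = 5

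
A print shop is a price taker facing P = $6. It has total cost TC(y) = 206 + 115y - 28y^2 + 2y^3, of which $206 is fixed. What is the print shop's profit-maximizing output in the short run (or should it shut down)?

Variable cost is VC = 115y - 28y^2 + 2y^3, so AVC = VC/y = 115 - 28y + 2y^2 and MC = dTC/dy = 115 - 56y + 6y^2.
The AVC parabola has its vertex at y = 28/4 = 7, where AVC = 115 - 28·7 + 2·7^2 = $17.
P = $6 lies below min AVC = $17; no output level covers variable cost.
Best response: produce nothing and absorb the $206 fixed cost.

Shut down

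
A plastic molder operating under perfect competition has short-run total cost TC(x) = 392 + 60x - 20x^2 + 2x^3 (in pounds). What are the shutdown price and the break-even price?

Shutdown price = £10; break-even price = £74

AVC = 60 - 20x + 2x^2; minimized at x = 5, giving min AVC = £10. That is the shutdown price.
ATC = 392/x + 60 - 20x + 2x^2. Setting dATC/dx = −392/x^2 − 20 + 4x = 0 gives x = 7 (since 4·7^3 − 20·7^2 = 392).
min ATC = 392/7 + 60 − 20·7 + 2·7^2 = £74. That is the break-even price.
For £10 ≤ P < £74 the firm produces at a loss; below £10 it shuts down.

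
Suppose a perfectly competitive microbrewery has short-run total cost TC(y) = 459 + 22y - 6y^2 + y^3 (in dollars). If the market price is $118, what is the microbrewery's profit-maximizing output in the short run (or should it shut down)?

Produce at y = 8

Variable cost is VC = 22y - 6y^2 + y^3, so AVC = VC/y = 22 - 6y + y^2 and MC = dTC/dy = 22 - 12y + 3y^2.
AVC is minimized where dAVC/dy = -6 + 2y = 0, at y = 3; min AVC = 22 - 6·3 + 3^2 = $13.
Since P = $118 ≥ min AVC = $13, price covers variable cost and the firm should produce.
P = MC gives -96 - 12y + 3y^2 = 0, with roots -4 and 8. Take the larger (rising MC): y* = 8.
Check: AVC at y = 8 is $38 ≤ P, so revenue covers variable cost.
Profit = P·y − TC = 118·8 − 763 = $181.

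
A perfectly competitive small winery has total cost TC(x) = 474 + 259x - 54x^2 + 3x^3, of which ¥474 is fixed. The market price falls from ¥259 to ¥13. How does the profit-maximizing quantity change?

AVC = 259 - 54x + 3x^2, minimized at x = 9 where min AVC = ¥16. MC = 259 - 108x + 9x^2.
With P = ¥259 above the shutdown price, P = MC gives x = 12.
At P = ¥13 < min AVC = ¥16, price no longer covers variable cost at any output, so the firm shuts down: x = 0.

Output falls from 12 to 0 (the firm shuts down)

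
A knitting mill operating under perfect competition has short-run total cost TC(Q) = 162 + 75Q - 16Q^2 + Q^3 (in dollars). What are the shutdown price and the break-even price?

Shutdown price = $11; break-even price = $30

Shutdown price = min AVC. AVC = 75 - 16Q + Q^2, with vertex at Q = 8 and minimum $11.
ATC = 162/Q + 75 - 16Q + Q^2. Setting dATC/dQ = −162/Q^2 − 16 + 2Q = 0 gives Q = 9 (since 2·9^3 − 16·9^2 = 162).
min ATC = 162/9 + 75 − 16·9 + 9^2 = $30. That is the break-even price.
Between these two prices the firm operates at a loss; above $30 it earns a profit.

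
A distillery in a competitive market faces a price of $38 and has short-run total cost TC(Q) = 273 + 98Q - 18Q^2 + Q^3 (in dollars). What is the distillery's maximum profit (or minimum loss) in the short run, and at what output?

Profit = -$73 at Q = 10

AVC = 98 - 18Q + Q^2; min AVC = $17 at Q = 9. Since P = $38 ≥ min AVC, the firm produces.
With MC = 98 - 36Q + 3Q^2, P = MC on the upward-sloping part at Q* = 10.
TR = 38·10 = 380. TC = 273 + 180 = 453. Profit = 380 − 453 = -$73.
By producing, the firm covers all variable cost plus $200 of fixed cost; shutting down would lose the full $273.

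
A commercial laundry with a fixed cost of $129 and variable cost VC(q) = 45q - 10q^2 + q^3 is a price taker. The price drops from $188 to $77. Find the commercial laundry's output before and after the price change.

MC = 45 - 20q + 3q^2; the shutdown threshold is min AVC = $20 (at q = 5).
With P = $188 above the shutdown price, P = MC gives q = 11.
At P = $77 ≥ min AVC, set P = MC: q = 8. The firm stays open but cuts output.

Output falls from 11 to 8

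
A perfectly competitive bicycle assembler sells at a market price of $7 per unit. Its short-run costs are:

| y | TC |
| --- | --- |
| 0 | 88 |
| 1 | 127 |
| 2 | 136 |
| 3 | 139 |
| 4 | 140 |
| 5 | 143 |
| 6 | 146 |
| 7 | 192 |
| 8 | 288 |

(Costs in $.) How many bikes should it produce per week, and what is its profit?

Compute π = P·y − TC at each output: y=0: -88; y=1: -120; y=2: -122; y=3: -118; y=4: -112; y=5: -108; y=6: -104; y=7: -143; y=8: -232.
Profit is highest at y = 0. Equivalently, the lowest AVC in the table is 58/6 ≈ $9.67 at y = 6, and P = $7 falls below it — price never covers variable cost, so the firm shuts down and loses only its fixed cost.

y = 0 (shut down); profit = -$88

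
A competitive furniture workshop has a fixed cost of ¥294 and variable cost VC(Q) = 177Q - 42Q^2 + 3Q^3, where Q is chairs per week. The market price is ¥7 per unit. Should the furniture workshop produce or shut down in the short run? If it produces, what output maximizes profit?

From TC, MC = TC'(Q) = 177 - 84Q + 9Q^2 and AVC = VC/Q = 177 - 42Q + 3Q^2.
The AVC parabola has its vertex at Q = 42/6 = 7, where AVC = 177 - 42·7 + 3·7^2 = ¥30.
Since P = ¥7 < min AVC = ¥30, price fails to cover variable cost at any output.
The firm minimizes its loss by shutting down and losing only its fixed cost of ¥294.

Shut down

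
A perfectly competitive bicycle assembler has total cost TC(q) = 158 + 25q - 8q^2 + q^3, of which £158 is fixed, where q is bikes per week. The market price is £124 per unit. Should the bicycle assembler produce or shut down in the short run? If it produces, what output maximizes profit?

Strip out fixed cost: VC = 25q - 8q^2 + q^3. Then AVC = 25 - 8q + q^2 and MC = 25 - 16q + 3q^2.
AVC hits its minimum where MC = AVC, at q = 4, giving min AVC = 25 - 8·4 + 4^2 = £9.
Since P = £124 ≥ min AVC = £9, price covers variable cost and the firm should produce.
Solving P = MC: -99 - 16q + 3q^2 = 0 ⇒ q = -11/3 or 9. On the upward-sloping branch, q* = 9.
Check: AVC at q = 9 is £34 ≤ P, so revenue covers variable cost.
Profit = P·q − TC = 124·9 − 464 = £652.

Produce at q = 9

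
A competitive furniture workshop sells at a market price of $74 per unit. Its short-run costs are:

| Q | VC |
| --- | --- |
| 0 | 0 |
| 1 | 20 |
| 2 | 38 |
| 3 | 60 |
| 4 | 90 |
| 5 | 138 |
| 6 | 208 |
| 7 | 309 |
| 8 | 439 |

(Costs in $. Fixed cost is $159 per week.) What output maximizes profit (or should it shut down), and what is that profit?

Q = 6; profit = $77

Profit at each row (π = 74Q − TC): Q=0: -159; Q=1: -105; Q=2: -49; Q=3: 3; Q=4: 47; Q=5: 73; Q=6: 77; Q=7: 50; Q=8: -6.
Profit is maximized at Q = 6. AVC there is 208/6 = $34.67 ≤ P, so producing beats shutting down (which would give -$159).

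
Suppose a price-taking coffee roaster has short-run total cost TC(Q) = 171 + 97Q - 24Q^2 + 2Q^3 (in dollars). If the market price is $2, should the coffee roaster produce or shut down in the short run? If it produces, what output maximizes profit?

Shut down

From TC, MC = TC'(Q) = 97 - 48Q + 6Q^2 and AVC = VC/Q = 97 - 24Q + 2Q^2.
AVC is minimized where dAVC/dQ = -24 + 4Q = 0, at Q = 6; min AVC = 97 - 24·6 + 2·6^2 = $25.
With P < min AVC ($2 < $25), every unit sold adds to the loss.
Shutting down limits the loss to fixed cost, $171.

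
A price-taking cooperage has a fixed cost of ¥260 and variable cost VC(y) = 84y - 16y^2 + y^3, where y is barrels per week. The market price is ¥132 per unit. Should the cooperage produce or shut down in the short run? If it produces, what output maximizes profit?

Strip out fixed cost: VC = 84y - 16y^2 + y^3. Then AVC = 84 - 16y + y^2 and MC = 84 - 32y + 3y^2.
The AVC parabola has its vertex at y = 16/2 = 8, where AVC = 84 - 16·8 + 8^2 = ¥20.
Since P = ¥132 ≥ min AVC = ¥20, price covers variable cost and the firm should produce.
Set P = MC: 132 = 84 - 32y + 3y^2 → -48 - 32y + 3y^2 = 0. The roots are y = -4/3 and y = 12; the profit-maximizing output is on the rising part of MC, so y* = 12.
Check: AVC at y = 12 is ¥36 ≤ P, so revenue covers variable cost.
Profit = P·y − TC = 132·12 − 692 = ¥892.

Produce at y = 12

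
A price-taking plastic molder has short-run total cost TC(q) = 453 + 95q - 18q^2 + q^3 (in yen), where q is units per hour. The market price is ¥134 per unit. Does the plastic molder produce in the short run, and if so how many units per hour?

Produce at q = 13

Variable cost is VC = 95q - 18q^2 + q^3, so AVC = VC/q = 95 - 18q + q^2 and MC = dTC/dq = 95 - 36q + 3q^2.
AVC is minimized where dAVC/dq = -18 + 2q = 0, at q = 9; min AVC = 95 - 18·9 + 9^2 = ¥14.
Because ¥134 ≥ ¥14, revenue can cover variable cost; the firm operates.
Set P = MC: 134 = 95 - 36q + 3q^2 → -39 - 36q + 3q^2 = 0. The roots are q = -1 and q = 13; the profit-maximizing output is on the rising part of MC, so q* = 13.
Check: AVC at q = 13 is ¥30 ≤ P, so revenue covers variable cost.
Profit = P·q − TC = 134·13 − 843 = ¥899.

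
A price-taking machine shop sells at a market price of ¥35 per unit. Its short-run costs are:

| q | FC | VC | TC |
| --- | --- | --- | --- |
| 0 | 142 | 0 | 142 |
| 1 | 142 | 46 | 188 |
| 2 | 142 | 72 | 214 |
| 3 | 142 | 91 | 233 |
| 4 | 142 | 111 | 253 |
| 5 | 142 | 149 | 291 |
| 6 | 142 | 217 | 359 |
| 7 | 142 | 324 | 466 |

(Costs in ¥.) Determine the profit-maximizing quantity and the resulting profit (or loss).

q = 4; profit = -¥113

Profit at each row (π = 35q − TC): q=0: -142; q=1: -153; q=2: -144; q=3: -128; q=4: -113; q=5: -116; q=6: -149; q=7: -221.
Profit is maximized at q = 4. AVC there is 111/4 = ¥27.75 ≤ P, so producing beats shutting down (which would give -¥142).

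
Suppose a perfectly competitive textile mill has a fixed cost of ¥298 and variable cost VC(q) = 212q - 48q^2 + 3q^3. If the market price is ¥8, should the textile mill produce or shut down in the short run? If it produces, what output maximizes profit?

Shut down

Variable cost is VC = 212q - 48q^2 + 3q^3, so AVC = VC/q = 212 - 48q + 3q^2 and MC = dTC/dq = 212 - 96q + 9q^2.
AVC hits its minimum where MC = AVC, at q = 8, giving min AVC = 212 - 48·8 + 3·8^2 = ¥20.
P = ¥8 lies below min AVC = ¥20; no output level covers variable cost.
The firm minimizes its loss by shutting down and losing only its fixed cost of ¥298.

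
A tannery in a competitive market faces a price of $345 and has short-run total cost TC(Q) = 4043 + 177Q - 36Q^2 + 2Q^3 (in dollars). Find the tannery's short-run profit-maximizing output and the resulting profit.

Profit = -$123 at Q = 14

AVC = 177 - 36Q + 2Q^2 has its minimum $15 at Q = 9; price $345 clears that bar, so the firm operates.
With MC = 177 - 72Q + 6Q^2, P = MC on the upward-sloping part at Q* = 14.
TR = 345·14 = 4830. TC = 4043 + 910 = 4953. Profit = 4830 − 4953 = -$123.
By producing, the firm covers all variable cost plus $3920 of fixed cost; shutting down would lose the full $4043.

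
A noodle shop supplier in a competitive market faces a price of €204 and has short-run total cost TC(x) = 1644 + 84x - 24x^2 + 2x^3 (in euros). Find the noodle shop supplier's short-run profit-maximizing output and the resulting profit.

Profit = -€44 at x = 10

AVC = 84 - 24x + 2x^2 has its minimum €12 at x = 6; price €204 clears that bar, so the firm operates.
With MC = 84 - 48x + 6x^2, P = MC on the upward-sloping part at x* = 10.
TR = 204·10 = 2040. TC = 1644 + 440 = 2084. Profit = 2040 − 2084 = -€44.
Shutting down would mean losing the fixed cost of €1644, so operating at a loss of €44 is better by €1600.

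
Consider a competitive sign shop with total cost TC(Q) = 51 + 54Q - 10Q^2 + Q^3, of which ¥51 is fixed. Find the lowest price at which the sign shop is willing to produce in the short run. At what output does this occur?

¥29 per unit, at Q = 5

Short-run supply begins at min AVC. From VC = 54Q - 10Q^2 + Q^3, AVC = 54 - 10Q + Q^2.
dAVC/dQ = -10 + 2Q = 0 gives Q = 5. min AVC = 54 - 10·5 + 5^2 = 29.
For P < ¥29 the firm produces nothing.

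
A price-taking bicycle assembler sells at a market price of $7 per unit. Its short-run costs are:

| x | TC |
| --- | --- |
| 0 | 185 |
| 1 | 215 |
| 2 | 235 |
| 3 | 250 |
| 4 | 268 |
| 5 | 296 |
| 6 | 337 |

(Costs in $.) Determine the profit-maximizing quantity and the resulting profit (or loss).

x = 0 (shut down); profit = -$185

Profit at each row (π = 7x − TC): x=0: -185; x=1: -208; x=2: -221; x=3: -229; x=4: -240; x=5: -261; x=6: -295.
Profit is highest at x = 0. Equivalently, the lowest AVC in the table is 83/4 ≈ $20.75 at x = 4, and P = $7 falls below it — price never covers variable cost, so the firm shuts down and loses only its fixed cost.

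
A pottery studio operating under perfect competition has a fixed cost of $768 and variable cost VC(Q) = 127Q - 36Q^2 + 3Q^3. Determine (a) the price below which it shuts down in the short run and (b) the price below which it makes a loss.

Shutdown price = $19; break-even price = $127

AVC = 127 - 36Q + 3Q^2; minimized at Q = 6, giving min AVC = $19. That is the shutdown price.
ATC = 768/Q + 127 - 36Q + 3Q^2. Setting dATC/dQ = −768/Q^2 − 36 + 6Q = 0 gives Q = 8 (since 6·8^3 − 36·8^2 = 768).
min ATC = 768/8 + 127 − 36·8 + 3·8^2 = $127. That is the break-even price.
Between these two prices the firm operates at a loss; above $127 it earns a profit.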